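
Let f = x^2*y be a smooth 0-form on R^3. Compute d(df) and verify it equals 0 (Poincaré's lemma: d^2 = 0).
d(df) = 0

Step 1: df = sum_i (∂f/∂x_i) dx_i = (2*x*y) dx + (x^2) dy + (0) dz.
Step 2: Apply d again. Using the 1-form formula, the coefficient of dx ∧ dy in d(df) is ∂^2 f/∂x ∂y - ∂^2 f/∂y ∂x = (2*x) - (2*x) = 0 (equality of mixed partials for smooth f).
Similarly for dx ∧ dz and dy ∧ dz — all coefficients vanish. So d(df) = 0.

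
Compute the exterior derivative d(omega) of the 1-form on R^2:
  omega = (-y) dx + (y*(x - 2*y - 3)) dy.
d(omega) = (y + 1) dx ∧ dy

For a 1-form omega = sum_i f_i dx_i, the exterior derivative is
  d(omega) = sum_{i < j} (∂f_j/∂x_i - ∂f_i/∂x_j) dx_i ∧ dx_j.
  coefficient of dx ∧ dy: ∂f_2/∂x - ∂f_1/∂y = ∂(y*(x - 2*y - 3))/∂x - ∂(-y)/∂y = y + 1
Assembling: d(omega) = (y + 1) dx ∧ dy.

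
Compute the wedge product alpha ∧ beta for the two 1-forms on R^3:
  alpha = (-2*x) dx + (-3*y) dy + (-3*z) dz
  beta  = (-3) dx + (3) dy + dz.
alpha ∧ beta = (-6*x - 9*y) dx ∧ dy + (-2*x - 9*z) dx ∧ dz + (-3*y + 9*z) dy ∧ dz

Distribute the wedge, using dx_i ∧ dx_j = -dx_j ∧ dx_i and dx_i ∧ dx_i = 0. For each pair (i, j) with i < j, the coefficient of dx_i ∧ dx_j in alpha ∧ beta is (alpha_i * beta_j - alpha_j * beta_i). Collecting: alpha ∧ beta = (-6*x - 9*y) dx ∧ dy + (-2*x - 9*z) dx ∧ dz + (-3*y + 9*z) dy ∧ dz.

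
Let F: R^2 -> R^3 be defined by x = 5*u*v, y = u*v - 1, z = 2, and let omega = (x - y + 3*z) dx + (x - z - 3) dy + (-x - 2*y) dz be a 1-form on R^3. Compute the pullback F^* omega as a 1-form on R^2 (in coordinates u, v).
F^* omega = (5*v*(5*u*v + 6)) du + (5*u*(5*u*v + 6)) dv

Using F^*(f dg) = (f ∘ F) d(g ∘ F), substitute each coordinate x_i by F_i(u, v) in f_i, and replace dx_i by d F_i = (∂F_i/∂u) du + (∂F_i/∂v) dv.
  For the x component: f_1(F) = 4*u*v + 7; d F_1 = (5*v) du + (5*u) dv
  For the y component: f_2(F) = 5*u*v - 5; d F_2 = (v) du + (u) dv
  For the z component: f_3(F) = -7*u*v + 2; d F_3 = (0) du + (0) dv
Combining and collecting du, dv coefficients:
  coeff of du: 5*v*(5*u*v + 6)
  coeff of dv: 5*u*(5*u*v + 6)
F^* omega = (5*v*(5*u*v + 6)) du + (5*u*(5*u*v + 6)) dv.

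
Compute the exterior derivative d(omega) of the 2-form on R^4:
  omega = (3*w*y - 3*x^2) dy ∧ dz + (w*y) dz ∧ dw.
d(omega) = (-6*x) dx ∧ dy ∧ dz + (w + 3*y) dy ∧ dz ∧ dw

For a 2-form omega = sum_{i<j} g_{ij} dx_i ∧ dx_j, the exterior derivative is
  d(omega) = sum_{i<j} d(g_{ij}) ∧ dx_i ∧ dx_j = sum_{i<j, k} (∂g_{ij}/∂x_k) dx_k ∧ dx_i ∧ dx_j.
Expand each term, using dx_k ∧ dx_i ∧ dx_j = sgn(permutation) dx_{(a)} ∧ dx_{(b)} ∧ dx_{(c)} with (a < b < c) sorted:
  d(3*w*y - 3*x^2) includes (∂/∂x)(3*w*y - 3*x^2) dx = (-6*x) dx, which multiplied by dy ∧ dz gives (-6*x) dx ∧ dy ∧ dz
  d(3*w*y - 3*x^2) includes (∂/∂w)(3*w*y - 3*x^2) dw = (3*y) dw, which multiplied by dy ∧ dz gives (3*y) dy ∧ dz ∧ dw
  d(w*y) includes (∂/∂y)(w*y) dy = (w) dy, which multiplied by dz ∧ dw gives (w) dy ∧ dz ∧ dw
Collecting like 3-forms: d(omega) = (-6*x) dx ∧ dy ∧ dz + (w + 3*y) dy ∧ dz ∧ dw.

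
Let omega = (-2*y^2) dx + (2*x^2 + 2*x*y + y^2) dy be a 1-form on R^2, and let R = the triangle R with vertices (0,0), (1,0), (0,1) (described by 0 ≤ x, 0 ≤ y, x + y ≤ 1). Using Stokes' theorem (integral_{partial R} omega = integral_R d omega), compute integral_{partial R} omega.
integral_(partial R) omega = 5/3

Stokes: integral_partial_R omega = integral_R d omega with d omega = (∂Q/∂x - ∂P/∂y) dx ∧ dy.
  ∂Q/∂x = 4*x + 2*y
  ∂P/∂y = -4*y
  integrand = ∂Q/∂x - ∂P/∂y = 4*x + 6*y.
Integrating over R: integral_0^1 integral_0^{1-x} (4*x + 6*y) dy dx = 5/3.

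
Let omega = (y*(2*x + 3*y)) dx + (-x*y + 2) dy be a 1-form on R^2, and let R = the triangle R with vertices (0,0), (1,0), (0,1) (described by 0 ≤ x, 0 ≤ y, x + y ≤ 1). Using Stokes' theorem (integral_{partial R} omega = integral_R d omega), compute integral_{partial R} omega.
integral_(partial R) omega = -3/2

Stokes: integral_partial_R omega = integral_R d omega with d omega = (∂Q/∂x - ∂P/∂y) dx ∧ dy.
  ∂Q/∂x = -y
  ∂P/∂y = 2*x + 6*y
  integrand = ∂Q/∂x - ∂P/∂y = -2*x - 7*y.
Integrating over R: integral_0^1 integral_0^{1-x} (-2*x - 7*y) dy dx = -3/2.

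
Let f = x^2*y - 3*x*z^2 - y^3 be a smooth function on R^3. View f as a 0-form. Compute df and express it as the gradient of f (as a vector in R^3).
df = (2*x*y - 3*z^2) dx + (x^2 - 3*y^2) dy + (-6*x*z) dz; grad f = (2*x*y - 3*z^2, x^2 - 3*y^2, -6*x*z)

For a 0-form f, d f = (∂f/∂x) dx + (∂f/∂y) dy + (∂f/∂z) dz. The components of the vector representation are exactly the entries of grad f in Cartesian coordinates:
  ∂f/∂x = 2*x*y - 3*z^2
  ∂f/∂y = x^2 - 3*y^2
  ∂f/∂z = -6*x*z.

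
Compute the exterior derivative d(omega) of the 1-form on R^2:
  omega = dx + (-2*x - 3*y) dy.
d(omega) = (-2) dx ∧ dy

For a 1-form omega = sum_i f_i dx_i, the exterior derivative is
  d(omega) = sum_{i < j} (∂f_j/∂x_i - ∂f_i/∂x_j) dx_i ∧ dx_j.
  coefficient of dx ∧ dy: ∂f_2/∂x - ∂f_1/∂y = ∂(-2*x - 3*y)/∂x - ∂(1)/∂y = -2
Assembling: d(omega) = (-2) dx ∧ dy.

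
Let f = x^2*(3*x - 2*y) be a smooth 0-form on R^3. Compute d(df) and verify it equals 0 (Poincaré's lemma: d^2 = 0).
d(df) = 0

Step 1: df = sum_i (∂f/∂x_i) dx_i = (x*(9*x - 4*y)) dx + (-2*x^2) dy + (0) dz.
Step 2: Apply d again. Using the 1-form formula, the coefficient of dx ∧ dy in d(df) is ∂^2 f/∂x ∂y - ∂^2 f/∂y ∂x = (-4*x) - (-4*x) = 0 (equality of mixed partials for smooth f).
Similarly for dx ∧ dz and dy ∧ dz — all coefficients vanish. So d(df) = 0.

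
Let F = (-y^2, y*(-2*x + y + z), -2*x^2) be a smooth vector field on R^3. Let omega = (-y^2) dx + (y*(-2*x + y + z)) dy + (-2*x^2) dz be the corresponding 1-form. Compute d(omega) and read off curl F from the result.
d(omega) = (-y) dy ∧ dz + (4*x) dz ∧ dx + (0) dx ∧ dy; curl F = (-y, 4*x, 0)

d omega = sum_{i<j} (∂f_j/∂x_i - ∂f_i/∂x_j) dx_i ∧ dx_j. Under the identification (dy ∧ dz, dz ∧ dx, dx ∧ dy) ↔ (e_x, e_y, e_z), the coefficients are exactly the components of curl F. Compute:
  ∂R/∂y - ∂Q/∂z = (0) - (y) = -y
  ∂P/∂z - ∂R/∂x = (0) - (-4*x) = 4*x
  ∂Q/∂x - ∂P/∂y = (-2*y) - (-2*y) = 0.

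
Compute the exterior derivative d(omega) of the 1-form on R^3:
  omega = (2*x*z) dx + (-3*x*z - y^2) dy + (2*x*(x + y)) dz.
d(omega) = (-3*z) dx ∧ dy + (2*x + 2*y) dx ∧ dz + (5*x) dy ∧ dz

For a 1-form omega = sum_i f_i dx_i, the exterior derivative is
  d(omega) = sum_{i < j} (∂f_j/∂x_i - ∂f_i/∂x_j) dx_i ∧ dx_j.
  coefficient of dx ∧ dy: ∂f_2/∂x - ∂f_1/∂y = ∂(-3*x*z - y^2)/∂x - ∂(2*x*z)/∂y = -3*z
  coefficient of dx ∧ dz: ∂f_3/∂x - ∂f_1/∂z = ∂(2*x*(x + y))/∂x - ∂(2*x*z)/∂z = 2*x + 2*y
  coefficient of dy ∧ dz: ∂f_3/∂y - ∂f_2/∂z = ∂(2*x*(x + y))/∂y - ∂(-3*x*z - y^2)/∂z = 5*x
Assembling: d(omega) = (-3*z) dx ∧ dy + (2*x + 2*y) dx ∧ dz + (5*x) dy ∧ dz.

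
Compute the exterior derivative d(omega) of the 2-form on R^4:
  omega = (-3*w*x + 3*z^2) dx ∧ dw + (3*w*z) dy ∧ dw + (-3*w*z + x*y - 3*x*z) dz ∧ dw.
d(omega) = (y - 9*z) dx ∧ dz ∧ dw + (-3*w + x) dy ∧ dz ∧ dw

For a 2-form omega = sum_{i<j} g_{ij} dx_i ∧ dx_j, the exterior derivative is
  d(omega) = sum_{i<j} d(g_{ij}) ∧ dx_i ∧ dx_j = sum_{i<j, k} (∂g_{ij}/∂x_k) dx_k ∧ dx_i ∧ dx_j.
Expand each term, using dx_k ∧ dx_i ∧ dx_j = sgn(permutation) dx_{(a)} ∧ dx_{(b)} ∧ dx_{(c)} with (a < b < c) sorted:
  d(-3*w*x + 3*z^2) includes (∂/∂z)(-3*w*x + 3*z^2) dz = (6*z) dz, which multiplied by dx ∧ dw gives (-6*z) dx ∧ dz ∧ dw
  d(3*w*z) includes (∂/∂z)(3*w*z) dz = (3*w) dz, which multiplied by dy ∧ dw gives (-3*w) dy ∧ dz ∧ dw
  d(-3*w*z + x*y - 3*x*z) includes (∂/∂x)(-3*w*z + x*y - 3*x*z) dx = (y - 3*z) dx, which multiplied by dz ∧ dw gives (y - 3*z) dx ∧ dz ∧ dw
  d(-3*w*z + x*y - 3*x*z) includes (∂/∂y)(-3*w*z + x*y - 3*x*z) dy = (x) dy, which multiplied by dz ∧ dw gives (x) dy ∧ dz ∧ dw
Collecting like 3-forms: d(omega) = (y - 9*z) dx ∧ dz ∧ dw + (-3*w + x) dy ∧ dz ∧ dw.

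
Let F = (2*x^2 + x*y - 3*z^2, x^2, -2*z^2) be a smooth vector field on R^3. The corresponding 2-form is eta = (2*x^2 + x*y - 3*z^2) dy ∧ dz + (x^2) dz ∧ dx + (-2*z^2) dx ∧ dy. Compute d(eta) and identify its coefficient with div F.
d(eta) = (4*x + y - 4*z) dx ∧ dy ∧ dz; div F = 4*x + y - 4*z

For a 2-form in R^3 of the form above, applying d gives a 3-form with coefficient ∂P/∂x + ∂Q/∂y + ∂R/∂z:
  ∂P/∂x = 4*x + y
  ∂Q/∂y = 0
  ∂R/∂z = -4*z
Sum = 4*x + y - 4*z, which is exactly div F.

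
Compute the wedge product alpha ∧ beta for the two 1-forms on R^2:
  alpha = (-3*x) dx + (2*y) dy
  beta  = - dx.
alpha ∧ beta = (2*y) dx ∧ dy

Distribute the wedge, using dx_i ∧ dx_j = -dx_j ∧ dx_i and dx_i ∧ dx_i = 0. For each pair (i, j) with i < j, the coefficient of dx_i ∧ dx_j in alpha ∧ beta is (alpha_i * beta_j - alpha_j * beta_i). Collecting: alpha ∧ beta = (2*y) dx ∧ dy.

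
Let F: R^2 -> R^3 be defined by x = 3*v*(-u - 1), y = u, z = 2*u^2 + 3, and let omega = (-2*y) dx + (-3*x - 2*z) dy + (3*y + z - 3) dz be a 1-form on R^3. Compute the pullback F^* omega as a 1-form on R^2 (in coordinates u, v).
F^* omega = (8*u^3 + 8*u^2 + 15*u*v + 9*v - 6) du + (6*u*(u + 1)) dv

Using F^*(f dg) = (f ∘ F) d(g ∘ F), substitute each coordinate x_i by F_i(u, v) in f_i, and replace dx_i by d F_i = (∂F_i/∂u) du + (∂F_i/∂v) dv.
  For the x component: f_1(F) = -2*u; d F_1 = (-3*v) du + (-3*u - 3) dv
  For the y component: f_2(F) = -4*u^2 + 9*u*v + 9*v - 6; d F_2 = (1) du + (0) dv
  For the z component: f_3(F) = u*(2*u + 3); d F_3 = (4*u) du + (0) dv
Combining and collecting du, dv coefficients:
  coeff of du: 8*u^3 + 8*u^2 + 15*u*v + 9*v - 6
  coeff of dv: 6*u*(u + 1)
F^* omega = (8*u^3 + 8*u^2 + 15*u*v + 9*v - 6) du + (6*u*(u + 1)) dv.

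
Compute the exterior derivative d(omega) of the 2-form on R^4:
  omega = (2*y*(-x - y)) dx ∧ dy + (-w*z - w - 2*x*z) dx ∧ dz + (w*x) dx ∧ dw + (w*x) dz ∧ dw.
d(omega) = (w - z - 1) dx ∧ dz ∧ dw

For a 2-form omega = sum_{i<j} g_{ij} dx_i ∧ dx_j, the exterior derivative is
  d(omega) = sum_{i<j} d(g_{ij}) ∧ dx_i ∧ dx_j = sum_{i<j, k} (∂g_{ij}/∂x_k) dx_k ∧ dx_i ∧ dx_j.
Expand each term, using dx_k ∧ dx_i ∧ dx_j = sgn(permutation) dx_{(a)} ∧ dx_{(b)} ∧ dx_{(c)} with (a < b < c) sorted:
  d(-w*z - w - 2*x*z) includes (∂/∂w)(-w*z - w - 2*x*z) dw = (-z - 1) dw, which multiplied by dx ∧ dz gives (-z - 1) dx ∧ dz ∧ dw
  d(w*x) includes (∂/∂x)(w*x) dx = (w) dx, which multiplied by dz ∧ dw gives (w) dx ∧ dz ∧ dw
Collecting like 3-forms: d(omega) = (w - z - 1) dx ∧ dz ∧ dw.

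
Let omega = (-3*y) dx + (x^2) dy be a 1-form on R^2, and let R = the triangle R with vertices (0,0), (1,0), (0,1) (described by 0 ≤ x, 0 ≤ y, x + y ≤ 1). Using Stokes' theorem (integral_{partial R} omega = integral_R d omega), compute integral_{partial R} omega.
integral_(partial R) omega = 11/6

Stokes: integral_partial_R omega = integral_R d omega with d omega = (∂Q/∂x - ∂P/∂y) dx ∧ dy.
  ∂Q/∂x = 2*x
  ∂P/∂y = -3
  integrand = ∂Q/∂x - ∂P/∂y = 2*x + 3.
Integrating over R: integral_0^1 integral_0^{1-x} (2*x + 3) dy dx = 11/6.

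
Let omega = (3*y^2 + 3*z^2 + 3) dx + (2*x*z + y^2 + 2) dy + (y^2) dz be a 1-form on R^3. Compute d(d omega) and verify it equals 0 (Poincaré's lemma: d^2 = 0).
d(d omega) = 0

Step 1: d omega = sum_{i<j} (∂f_j/∂x_i - ∂f_i/∂x_j) dx_i ∧ dx_j:
  coeff of dx ∧ dy: -6*y + 2*z
  coeff of dx ∧ dz: -6*z
  coeff of dy ∧ dz: -2*x + 2*y
Step 2: Apply d again to each 2-form coefficient. The only possible 3-form in R^3 is dx ∧ dy ∧ dz, with coefficient
  ∂(coeff of dy∧dz)/∂x - ∂(coeff of dx∧dz)/∂y + ∂(coeff of dx∧dy)/∂z
  = ∂/∂x (-2*x + 2*y) - ∂/∂y (-6*z) + ∂/∂z (-6*y + 2*z).
Each of these terms simplifies to sums of mixed partials that cancel in pairs. The result is 0 (by equality of mixed partials for smooth functions — Schwarz / Clairaut).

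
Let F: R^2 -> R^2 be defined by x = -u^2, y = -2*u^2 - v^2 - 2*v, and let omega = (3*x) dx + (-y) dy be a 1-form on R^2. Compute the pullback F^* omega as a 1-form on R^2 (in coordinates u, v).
F^* omega = (2*u*(-u^2 - 2*v^2 - 4*v)) du + (-4*u^2*v - 4*u^2 - 2*v^3 - 6*v^2 - 4*v) dv

Using F^*(f dg) = (f ∘ F) d(g ∘ F), substitute each coordinate x_i by F_i(u, v) in f_i, and replace dx_i by d F_i = (∂F_i/∂u) du + (∂F_i/∂v) dv.
  For the x component: f_1(F) = -3*u^2; d F_1 = (-2*u) du + (0) dv
  For the y component: f_2(F) = 2*u^2 + v^2 + 2*v; d F_2 = (-4*u) du + (-2*v - 2) dv
Combining and collecting du, dv coefficients:
  coeff of du: 2*u*(-u^2 - 2*v^2 - 4*v)
  coeff of dv: -4*u^2*v - 4*u^2 - 2*v^3 - 6*v^2 - 4*v
F^* omega = (2*u*(-u^2 - 2*v^2 - 4*v)) du + (-4*u^2*v - 4*u^2 - 2*v^3 - 6*v^2 - 4*v) dv.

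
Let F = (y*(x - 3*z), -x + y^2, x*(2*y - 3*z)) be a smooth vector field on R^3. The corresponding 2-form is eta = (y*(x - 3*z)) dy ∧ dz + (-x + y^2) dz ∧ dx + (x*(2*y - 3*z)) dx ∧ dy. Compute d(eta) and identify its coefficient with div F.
d(eta) = (-3*x + 3*y) dx ∧ dy ∧ dz; div F = -3*x + 3*y

For a 2-form in R^3 of the form above, applying d gives a 3-form with coefficient ∂P/∂x + ∂Q/∂y + ∂R/∂z:
  ∂P/∂x = y
  ∂Q/∂y = 2*y
  ∂R/∂z = -3*x
Sum = -3*x + 3*y, which is exactly div F.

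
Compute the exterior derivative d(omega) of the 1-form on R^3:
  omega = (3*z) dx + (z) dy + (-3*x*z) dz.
d(omega) = (-3*z - 3) dx ∧ dz + (-1) dy ∧ dz

For a 1-form omega = sum_i f_i dx_i, the exterior derivative is
  d(omega) = sum_{i < j} (∂f_j/∂x_i - ∂f_i/∂x_j) dx_i ∧ dx_j.
  coefficient of dx ∧ dz: ∂f_3/∂x - ∂f_1/∂z = ∂(-3*x*z)/∂x - ∂(3*z)/∂z = -3*z - 3
  coefficient of dy ∧ dz: ∂f_3/∂y - ∂f_2/∂z = ∂(-3*x*z)/∂y - ∂(z)/∂z = -1
Assembling: d(omega) = (-3*z - 3) dx ∧ dz + (-1) dy ∧ dz.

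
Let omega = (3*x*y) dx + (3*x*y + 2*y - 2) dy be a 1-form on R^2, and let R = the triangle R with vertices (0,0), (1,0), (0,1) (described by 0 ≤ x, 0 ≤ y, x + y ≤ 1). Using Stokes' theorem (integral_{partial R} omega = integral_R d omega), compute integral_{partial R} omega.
integral_(partial R) omega = 0

Stokes: integral_partial_R omega = integral_R d omega with d omega = (∂Q/∂x - ∂P/∂y) dx ∧ dy.
  ∂Q/∂x = 3*y
  ∂P/∂y = 3*x
  integrand = ∂Q/∂x - ∂P/∂y = -3*x + 3*y.
Integrating over R: integral_0^1 integral_0^{1-x} (-3*x + 3*y) dy dx = 0.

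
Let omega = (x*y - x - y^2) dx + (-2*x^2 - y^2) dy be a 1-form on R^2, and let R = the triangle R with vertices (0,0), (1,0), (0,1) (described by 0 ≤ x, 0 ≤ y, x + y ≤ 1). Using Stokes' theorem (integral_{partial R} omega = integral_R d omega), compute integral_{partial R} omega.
integral_(partial R) omega = -1/2

Stokes: integral_partial_R omega = integral_R d omega with d omega = (∂Q/∂x - ∂P/∂y) dx ∧ dy.
  ∂Q/∂x = -4*x
  ∂P/∂y = x - 2*y
  integrand = ∂Q/∂x - ∂P/∂y = -5*x + 2*y.
Integrating over R: integral_0^1 integral_0^{1-x} (-5*x + 2*y) dy dx = -1/2.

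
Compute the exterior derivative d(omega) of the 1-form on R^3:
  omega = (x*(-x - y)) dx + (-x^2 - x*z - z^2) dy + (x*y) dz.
d(omega) = (-x - z) dx ∧ dy + (y) dx ∧ dz + (2*x + 2*z) dy ∧ dz

For a 1-form omega = sum_i f_i dx_i, the exterior derivative is
  d(omega) = sum_{i < j} (∂f_j/∂x_i - ∂f_i/∂x_j) dx_i ∧ dx_j.
  coefficient of dx ∧ dy: ∂f_2/∂x - ∂f_1/∂y = ∂(-x^2 - x*z - z^2)/∂x - ∂(x*(-x - y))/∂y = -x - z
  coefficient of dx ∧ dz: ∂f_3/∂x - ∂f_1/∂z = ∂(x*y)/∂x - ∂(x*(-x - y))/∂z = y
  coefficient of dy ∧ dz: ∂f_3/∂y - ∂f_2/∂z = ∂(x*y)/∂y - ∂(-x^2 - x*z - z^2)/∂z = 2*x + 2*z
Assembling: d(omega) = (-x - z) dx ∧ dy + (y) dx ∧ dz + (2*x + 2*z) dy ∧ dz.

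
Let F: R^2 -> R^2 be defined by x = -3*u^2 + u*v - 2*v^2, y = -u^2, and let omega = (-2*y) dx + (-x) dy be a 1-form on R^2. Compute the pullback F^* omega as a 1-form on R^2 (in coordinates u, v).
F^* omega = (2*u*(-9*u^2 + 2*u*v - 2*v^2)) du + (2*u^2*(u - 4*v)) dv

Using F^*(f dg) = (f ∘ F) d(g ∘ F), substitute each coordinate x_i by F_i(u, v) in f_i, and replace dx_i by d F_i = (∂F_i/∂u) du + (∂F_i/∂v) dv.
  For the x component: f_1(F) = 2*u^2; d F_1 = (-6*u + v) du + (u - 4*v) dv
  For the y component: f_2(F) = 3*u^2 - u*v + 2*v^2; d F_2 = (-2*u) du + (0) dv
Combining and collecting du, dv coefficients:
  coeff of du: 2*u*(-9*u^2 + 2*u*v - 2*v^2)
  coeff of dv: 2*u^2*(u - 4*v)
F^* omega = (2*u*(-9*u^2 + 2*u*v - 2*v^2)) du + (2*u^2*(u - 4*v)) dv.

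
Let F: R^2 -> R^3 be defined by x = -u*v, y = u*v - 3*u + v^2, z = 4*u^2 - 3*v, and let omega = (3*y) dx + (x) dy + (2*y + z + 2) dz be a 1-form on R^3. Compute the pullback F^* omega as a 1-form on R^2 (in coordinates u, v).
F^* omega = (32*u^3 + 16*u^2*v - 48*u^2 + 12*u*v^2 - 12*u*v + 16*u - 3*v^3) du + (-4*u^2*v - 3*u^2 - 5*u*v^2 - 6*u*v + 18*u - 6*v^2 + 9*v - 6) dv

Using F^*(f dg) = (f ∘ F) d(g ∘ F), substitute each coordinate x_i by F_i(u, v) in f_i, and replace dx_i by d F_i = (∂F_i/∂u) du + (∂F_i/∂v) dv.
  For the x component: f_1(F) = 3*u*v - 9*u + 3*v^2; d F_1 = (-v) du + (-u) dv
  For the y component: f_2(F) = -u*v; d F_2 = (v - 3) du + (u + 2*v) dv
  For the z component: f_3(F) = 4*u^2 + 2*u*v - 6*u + 2*v^2 - 3*v + 2; d F_3 = (8*u) du + (-3) dv
Combining and collecting du, dv coefficients:
  coeff of du: 32*u^3 + 16*u^2*v - 48*u^2 + 12*u*v^2 - 12*u*v + 16*u - 3*v^3
  coeff of dv: -4*u^2*v - 3*u^2 - 5*u*v^2 - 6*u*v + 18*u - 6*v^2 + 9*v - 6
F^* omega = (32*u^3 + 16*u^2*v - 48*u^2 + 12*u*v^2 - 12*u*v + 16*u - 3*v^3) du + (-4*u^2*v - 3*u^2 - 5*u*v^2 - 6*u*v + 18*u - 6*v^2 + 9*v - 6) dv.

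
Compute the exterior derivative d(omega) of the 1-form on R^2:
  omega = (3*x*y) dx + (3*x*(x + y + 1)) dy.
d(omega) = (3*x + 3*y + 3) dx ∧ dy

For a 1-form omega = sum_i f_i dx_i, the exterior derivative is
  d(omega) = sum_{i < j} (∂f_j/∂x_i - ∂f_i/∂x_j) dx_i ∧ dx_j.
  coefficient of dx ∧ dy: ∂f_2/∂x - ∂f_1/∂y = ∂(3*x*(x + y + 1))/∂x - ∂(3*x*y)/∂y = 3*x + 3*y + 3
Assembling: d(omega) = (3*x + 3*y + 3) dx ∧ dy.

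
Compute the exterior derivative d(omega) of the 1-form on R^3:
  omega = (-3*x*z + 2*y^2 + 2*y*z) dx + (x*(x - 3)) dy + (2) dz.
d(omega) = (2*x - 4*y - 2*z - 3) dx ∧ dy + (3*x - 2*y) dx ∧ dz

For a 1-form omega = sum_i f_i dx_i, the exterior derivative is
  d(omega) = sum_{i < j} (∂f_j/∂x_i - ∂f_i/∂x_j) dx_i ∧ dx_j.
  coefficient of dx ∧ dy: ∂f_2/∂x - ∂f_1/∂y = ∂(x*(x - 3))/∂x - ∂(-3*x*z + 2*y^2 + 2*y*z)/∂y = 2*x - 4*y - 2*z - 3
  coefficient of dx ∧ dz: ∂f_3/∂x - ∂f_1/∂z = ∂(2)/∂x - ∂(-3*x*z + 2*y^2 + 2*y*z)/∂z = 3*x - 2*y
Assembling: d(omega) = (2*x - 4*y - 2*z - 3) dx ∧ dy + (3*x - 2*y) dx ∧ dz.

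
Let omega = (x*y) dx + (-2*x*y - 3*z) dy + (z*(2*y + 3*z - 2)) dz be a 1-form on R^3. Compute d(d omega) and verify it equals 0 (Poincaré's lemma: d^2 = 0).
d(d omega) = 0

Step 1: d omega = sum_{i<j} (∂f_j/∂x_i - ∂f_i/∂x_j) dx_i ∧ dx_j:
  coeff of dx ∧ dy: -x - 2*y
  coeff of dx ∧ dz: 0
  coeff of dy ∧ dz: 2*z + 3
Step 2: Apply d again to each 2-form coefficient. The only possible 3-form in R^3 is dx ∧ dy ∧ dz, with coefficient
  ∂(coeff of dy∧dz)/∂x - ∂(coeff of dx∧dz)/∂y + ∂(coeff of dx∧dy)/∂z
  = ∂/∂x (2*z + 3) - ∂/∂y (0) + ∂/∂z (-x - 2*y).
Each of these terms simplifies to sums of mixed partials that cancel in pairs. The result is 0 (by equality of mixed partials for smooth functions — Schwarz / Clairaut).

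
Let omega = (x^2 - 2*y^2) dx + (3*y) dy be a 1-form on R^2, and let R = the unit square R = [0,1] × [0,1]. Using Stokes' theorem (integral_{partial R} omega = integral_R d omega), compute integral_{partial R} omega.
integral_(partial R) omega = 2

Stokes: integral_partial_R omega = integral_R d omega with d omega = (∂Q/∂x - ∂P/∂y) dx ∧ dy.
  ∂Q/∂x = 0
  ∂P/∂y = -4*y
  integrand = ∂Q/∂x - ∂P/∂y = 4*y.
Integrating over R: integral_0^1 integral_0^1 (4*y) dx dy = 2.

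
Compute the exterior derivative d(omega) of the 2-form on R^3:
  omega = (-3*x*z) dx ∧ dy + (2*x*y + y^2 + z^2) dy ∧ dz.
d(omega) = (-3*x + 2*y) dx ∧ dy ∧ dz

For a 2-form omega = sum_{i<j} g_{ij} dx_i ∧ dx_j, the exterior derivative is
  d(omega) = sum_{i<j} d(g_{ij}) ∧ dx_i ∧ dx_j = sum_{i<j, k} (∂g_{ij}/∂x_k) dx_k ∧ dx_i ∧ dx_j.
Expand each term, using dx_k ∧ dx_i ∧ dx_j = sgn(permutation) dx_{(a)} ∧ dx_{(b)} ∧ dx_{(c)} with (a < b < c) sorted:
  d(-3*x*z) includes (∂/∂z)(-3*x*z) dz = (-3*x) dz, which multiplied by dx ∧ dy gives (-3*x) dx ∧ dy ∧ dz
  d(2*x*y + y^2 + z^2) includes (∂/∂x)(2*x*y + y^2 + z^2) dx = (2*y) dx, which multiplied by dy ∧ dz gives (2*y) dx ∧ dy ∧ dz
Collecting like 3-forms: d(omega) = (-3*x + 2*y) dx ∧ dy ∧ dz.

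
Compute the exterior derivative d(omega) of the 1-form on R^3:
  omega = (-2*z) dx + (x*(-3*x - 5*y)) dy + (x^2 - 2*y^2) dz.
d(omega) = (-6*x - 5*y) dx ∧ dy + (2*x + 2) dx ∧ dz + (-4*y) dy ∧ dz

For a 1-form omega = sum_i f_i dx_i, the exterior derivative is
  d(omega) = sum_{i < j} (∂f_j/∂x_i - ∂f_i/∂x_j) dx_i ∧ dx_j.
  coefficient of dx ∧ dy: ∂f_2/∂x - ∂f_1/∂y = ∂(x*(-3*x - 5*y))/∂x - ∂(-2*z)/∂y = -6*x - 5*y
  coefficient of dx ∧ dz: ∂f_3/∂x - ∂f_1/∂z = ∂(x^2 - 2*y^2)/∂x - ∂(-2*z)/∂z = 2*x + 2
  coefficient of dy ∧ dz: ∂f_3/∂y - ∂f_2/∂z = ∂(x^2 - 2*y^2)/∂y - ∂(x*(-3*x - 5*y))/∂z = -4*y
Assembling: d(omega) = (-6*x - 5*y) dx ∧ dy + (2*x + 2) dx ∧ dz + (-4*y) dy ∧ dz.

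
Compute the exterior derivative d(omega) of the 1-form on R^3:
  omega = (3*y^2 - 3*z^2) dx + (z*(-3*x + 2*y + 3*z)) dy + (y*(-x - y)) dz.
d(omega) = (-6*y - 3*z) dx ∧ dy + (-y + 6*z) dx ∧ dz + (2*x - 4*y - 6*z) dy ∧ dz

For a 1-form omega = sum_i f_i dx_i, the exterior derivative is
  d(omega) = sum_{i < j} (∂f_j/∂x_i - ∂f_i/∂x_j) dx_i ∧ dx_j.
  coefficient of dx ∧ dy: ∂f_2/∂x - ∂f_1/∂y = ∂(z*(-3*x + 2*y + 3*z))/∂x - ∂(3*y^2 - 3*z^2)/∂y = -6*y - 3*z
  coefficient of dx ∧ dz: ∂f_3/∂x - ∂f_1/∂z = ∂(y*(-x - y))/∂x - ∂(3*y^2 - 3*z^2)/∂z = -y + 6*z
  coefficient of dy ∧ dz: ∂f_3/∂y - ∂f_2/∂z = ∂(y*(-x - y))/∂y - ∂(z*(-3*x + 2*y + 3*z))/∂z = 2*x - 4*y - 6*z
Assembling: d(omega) = (-6*y - 3*z) dx ∧ dy + (-y + 6*z) dx ∧ dz + (2*x - 4*y - 6*z) dy ∧ dz.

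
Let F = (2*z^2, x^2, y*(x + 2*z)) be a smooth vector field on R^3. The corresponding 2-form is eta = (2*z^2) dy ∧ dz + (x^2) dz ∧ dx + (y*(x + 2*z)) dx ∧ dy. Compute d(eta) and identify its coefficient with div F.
d(eta) = (2*y) dx ∧ dy ∧ dz; div F = 2*y

For a 2-form in R^3 of the form above, applying d gives a 3-form with coefficient ∂P/∂x + ∂Q/∂y + ∂R/∂z:
  ∂P/∂x = 0
  ∂Q/∂y = 0
  ∂R/∂z = 2*y
Sum = 2*y, which is exactly div F.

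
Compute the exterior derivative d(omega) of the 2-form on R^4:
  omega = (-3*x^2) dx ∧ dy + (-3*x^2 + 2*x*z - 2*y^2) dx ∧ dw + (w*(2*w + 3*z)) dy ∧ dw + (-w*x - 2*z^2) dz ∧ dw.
d(omega) = (4*y) dx ∧ dy ∧ dw + (-w - 2*x) dx ∧ dz ∧ dw + (-3*w) dy ∧ dz ∧ dw

For a 2-form omega = sum_{i<j} g_{ij} dx_i ∧ dx_j, the exterior derivative is
  d(omega) = sum_{i<j} d(g_{ij}) ∧ dx_i ∧ dx_j = sum_{i<j, k} (∂g_{ij}/∂x_k) dx_k ∧ dx_i ∧ dx_j.
Expand each term, using dx_k ∧ dx_i ∧ dx_j = sgn(permutation) dx_{(a)} ∧ dx_{(b)} ∧ dx_{(c)} with (a < b < c) sorted:
  d(-3*x^2 + 2*x*z - 2*y^2) includes (∂/∂y)(-3*x^2 + 2*x*z - 2*y^2) dy = (-4*y) dy, which multiplied by dx ∧ dw gives (4*y) dx ∧ dy ∧ dw
  d(-3*x^2 + 2*x*z - 2*y^2) includes (∂/∂z)(-3*x^2 + 2*x*z - 2*y^2) dz = (2*x) dz, which multiplied by dx ∧ dw gives (-2*x) dx ∧ dz ∧ dw
  d(w*(2*w + 3*z)) includes (∂/∂z)(w*(2*w + 3*z)) dz = (3*w) dz, which multiplied by dy ∧ dw gives (-3*w) dy ∧ dz ∧ dw
  d(-w*x - 2*z^2) includes (∂/∂x)(-w*x - 2*z^2) dx = (-w) dx, which multiplied by dz ∧ dw gives (-w) dx ∧ dz ∧ dw
Collecting like 3-forms: d(omega) = (4*y) dx ∧ dy ∧ dw + (-w - 2*x) dx ∧ dz ∧ dw + (-3*w) dy ∧ dz ∧ dw.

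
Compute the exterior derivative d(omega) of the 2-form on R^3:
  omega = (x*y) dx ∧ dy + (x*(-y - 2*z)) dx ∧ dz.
d(omega) = (x) dx ∧ dy ∧ dz

For a 2-form omega = sum_{i<j} g_{ij} dx_i ∧ dx_j, the exterior derivative is
  d(omega) = sum_{i<j} d(g_{ij}) ∧ dx_i ∧ dx_j = sum_{i<j, k} (∂g_{ij}/∂x_k) dx_k ∧ dx_i ∧ dx_j.
Expand each term, using dx_k ∧ dx_i ∧ dx_j = sgn(permutation) dx_{(a)} ∧ dx_{(b)} ∧ dx_{(c)} with (a < b < c) sorted:
  d(x*(-y - 2*z)) includes (∂/∂y)(x*(-y - 2*z)) dy = (-x) dy, which multiplied by dx ∧ dz gives (x) dx ∧ dy ∧ dz
Collecting like 3-forms: d(omega) = (x) dx ∧ dy ∧ dz.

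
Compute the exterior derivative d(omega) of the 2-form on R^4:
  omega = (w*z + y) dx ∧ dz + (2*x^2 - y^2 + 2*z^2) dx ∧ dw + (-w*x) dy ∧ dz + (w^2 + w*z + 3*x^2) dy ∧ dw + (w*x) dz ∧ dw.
d(omega) = (-w - 1) dx ∧ dy ∧ dz + (w - 3*z) dx ∧ dz ∧ dw + (6*x + 2*y) dx ∧ dy ∧ dw + (-w - x) dy ∧ dz ∧ dw

For a 2-form omega = sum_{i<j} g_{ij} dx_i ∧ dx_j, the exterior derivative is
  d(omega) = sum_{i<j} d(g_{ij}) ∧ dx_i ∧ dx_j = sum_{i<j, k} (∂g_{ij}/∂x_k) dx_k ∧ dx_i ∧ dx_j.
Expand each term, using dx_k ∧ dx_i ∧ dx_j = sgn(permutation) dx_{(a)} ∧ dx_{(b)} ∧ dx_{(c)} with (a < b < c) sorted:
  d(w*z + y) includes (∂/∂y)(w*z + y) dy = (1) dy, which multiplied by dx ∧ dz gives (-1) dx ∧ dy ∧ dz
  d(w*z + y) includes (∂/∂w)(w*z + y) dw = (z) dw, which multiplied by dx ∧ dz gives (z) dx ∧ dz ∧ dw
  d(2*x^2 - y^2 + 2*z^2) includes (∂/∂y)(2*x^2 - y^2 + 2*z^2) dy = (-2*y) dy, which multiplied by dx ∧ dw gives (2*y) dx ∧ dy ∧ dw
  d(2*x^2 - y^2 + 2*z^2) includes (∂/∂z)(2*x^2 - y^2 + 2*z^2) dz = (4*z) dz, which multiplied by dx ∧ dw gives (-4*z) dx ∧ dz ∧ dw
  d(-w*x) includes (∂/∂x)(-w*x) dx = (-w) dx, which multiplied by dy ∧ dz gives (-w) dx ∧ dy ∧ dz
  d(-w*x) includes (∂/∂w)(-w*x) dw = (-x) dw, which multiplied by dy ∧ dz gives (-x) dy ∧ dz ∧ dw
  d(w^2 + w*z + 3*x^2) includes (∂/∂x)(w^2 + w*z + 3*x^2) dx = (6*x) dx, which multiplied by dy ∧ dw gives (6*x) dx ∧ dy ∧ dw
  d(w^2 + w*z + 3*x^2) includes (∂/∂z)(w^2 + w*z + 3*x^2) dz = (w) dz, which multiplied by dy ∧ dw gives (-w) dy ∧ dz ∧ dw
  d(w*x) includes (∂/∂x)(w*x) dx = (w) dx, which multiplied by dz ∧ dw gives (w) dx ∧ dz ∧ dw
Collecting like 3-forms: d(omega) = (-w - 1) dx ∧ dy ∧ dz + (w - 3*z) dx ∧ dz ∧ dw + (6*x + 2*y) dx ∧ dy ∧ dw + (-w - x) dy ∧ dz ∧ dw.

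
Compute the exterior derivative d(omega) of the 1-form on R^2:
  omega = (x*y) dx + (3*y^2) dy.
d(omega) = (-x) dx ∧ dy

For a 1-form omega = sum_i f_i dx_i, the exterior derivative is
  d(omega) = sum_{i < j} (∂f_j/∂x_i - ∂f_i/∂x_j) dx_i ∧ dx_j.
  coefficient of dx ∧ dy: ∂f_2/∂x - ∂f_1/∂y = ∂(3*y^2)/∂x - ∂(x*y)/∂y = -x
Assembling: d(omega) = (-x) dx ∧ dy.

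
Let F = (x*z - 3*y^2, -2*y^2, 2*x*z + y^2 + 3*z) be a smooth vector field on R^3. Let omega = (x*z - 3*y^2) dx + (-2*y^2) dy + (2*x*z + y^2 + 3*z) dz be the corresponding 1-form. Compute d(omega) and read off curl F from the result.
d(omega) = (2*y) dy ∧ dz + (x - 2*z) dz ∧ dx + (6*y) dx ∧ dy; curl F = (2*y, x - 2*z, 6*y)

d omega = sum_{i<j} (∂f_j/∂x_i - ∂f_i/∂x_j) dx_i ∧ dx_j. Under the identification (dy ∧ dz, dz ∧ dx, dx ∧ dy) ↔ (e_x, e_y, e_z), the coefficients are exactly the components of curl F. Compute:
  ∂R/∂y - ∂Q/∂z = (2*y) - (0) = 2*y
  ∂P/∂z - ∂R/∂x = (x) - (2*z) = x - 2*z
  ∂Q/∂x - ∂P/∂y = (0) - (-6*y) = 6*y.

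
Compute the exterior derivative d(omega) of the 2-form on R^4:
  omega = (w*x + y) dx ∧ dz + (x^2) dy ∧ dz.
d(omega) = (2*x - 1) dx ∧ dy ∧ dz + (x) dx ∧ dz ∧ dw

For a 2-form omega = sum_{i<j} g_{ij} dx_i ∧ dx_j, the exterior derivative is
  d(omega) = sum_{i<j} d(g_{ij}) ∧ dx_i ∧ dx_j = sum_{i<j, k} (∂g_{ij}/∂x_k) dx_k ∧ dx_i ∧ dx_j.
Expand each term, using dx_k ∧ dx_i ∧ dx_j = sgn(permutation) dx_{(a)} ∧ dx_{(b)} ∧ dx_{(c)} with (a < b < c) sorted:
  d(w*x + y) includes (∂/∂y)(w*x + y) dy = (1) dy, which multiplied by dx ∧ dz gives (-1) dx ∧ dy ∧ dz
  d(w*x + y) includes (∂/∂w)(w*x + y) dw = (x) dw, which multiplied by dx ∧ dz gives (x) dx ∧ dz ∧ dw
  d(x^2) includes (∂/∂x)(x^2) dx = (2*x) dx, which multiplied by dy ∧ dz gives (2*x) dx ∧ dy ∧ dz
Collecting like 3-forms: d(omega) = (2*x - 1) dx ∧ dy ∧ dz + (x) dx ∧ dz ∧ dw.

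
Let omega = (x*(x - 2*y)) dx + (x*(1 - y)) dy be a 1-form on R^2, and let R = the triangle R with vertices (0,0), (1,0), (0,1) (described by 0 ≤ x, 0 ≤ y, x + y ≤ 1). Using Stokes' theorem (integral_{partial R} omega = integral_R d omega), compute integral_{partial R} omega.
integral_(partial R) omega = 2/3

Stokes: integral_partial_R omega = integral_R d omega with d omega = (∂Q/∂x - ∂P/∂y) dx ∧ dy.
  ∂Q/∂x = 1 - y
  ∂P/∂y = -2*x
  integrand = ∂Q/∂x - ∂P/∂y = 2*x - y + 1.
Integrating over R: integral_0^1 integral_0^{1-x} (2*x - y + 1) dy dx = 2/3.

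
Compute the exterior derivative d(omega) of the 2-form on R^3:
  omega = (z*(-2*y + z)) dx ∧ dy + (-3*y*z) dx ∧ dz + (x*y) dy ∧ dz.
d(omega) = (-y + 5*z) dx ∧ dy ∧ dz

For a 2-form omega = sum_{i<j} g_{ij} dx_i ∧ dx_j, the exterior derivative is
  d(omega) = sum_{i<j} d(g_{ij}) ∧ dx_i ∧ dx_j = sum_{i<j, k} (∂g_{ij}/∂x_k) dx_k ∧ dx_i ∧ dx_j.
Expand each term, using dx_k ∧ dx_i ∧ dx_j = sgn(permutation) dx_{(a)} ∧ dx_{(b)} ∧ dx_{(c)} with (a < b < c) sorted:
  d(z*(-2*y + z)) includes (∂/∂z)(z*(-2*y + z)) dz = (-2*y + 2*z) dz, which multiplied by dx ∧ dy gives (-2*y + 2*z) dx ∧ dy ∧ dz
  d(-3*y*z) includes (∂/∂y)(-3*y*z) dy = (-3*z) dy, which multiplied by dx ∧ dz gives (3*z) dx ∧ dy ∧ dz
  d(x*y) includes (∂/∂x)(x*y) dx = (y) dx, which multiplied by dy ∧ dz gives (y) dx ∧ dy ∧ dz
Collecting like 3-forms: d(omega) = (-y + 5*z) dx ∧ dy ∧ dz.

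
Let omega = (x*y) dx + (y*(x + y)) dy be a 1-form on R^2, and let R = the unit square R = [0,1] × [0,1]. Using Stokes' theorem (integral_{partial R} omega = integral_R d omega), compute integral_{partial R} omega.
integral_(partial R) omega = 0

Stokes: integral_partial_R omega = integral_R d omega with d omega = (∂Q/∂x - ∂P/∂y) dx ∧ dy.
  ∂Q/∂x = y
  ∂P/∂y = x
  integrand = ∂Q/∂x - ∂P/∂y = -x + y.
Integrating over R: integral_0^1 integral_0^1 (-x + y) dx dy = 0.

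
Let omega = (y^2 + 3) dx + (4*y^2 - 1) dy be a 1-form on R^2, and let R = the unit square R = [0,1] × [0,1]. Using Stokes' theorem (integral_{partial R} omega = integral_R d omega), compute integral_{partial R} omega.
integral_(partial R) omega = -1

Stokes: integral_partial_R omega = integral_R d omega with d omega = (∂Q/∂x - ∂P/∂y) dx ∧ dy.
  ∂Q/∂x = 0
  ∂P/∂y = 2*y
  integrand = ∂Q/∂x - ∂P/∂y = -2*y.
Integrating over R: integral_0^1 integral_0^1 (-2*y) dx dy = -1.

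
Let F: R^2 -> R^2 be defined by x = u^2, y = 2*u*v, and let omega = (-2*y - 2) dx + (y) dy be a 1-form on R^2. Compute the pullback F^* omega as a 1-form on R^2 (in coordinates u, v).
F^* omega = (4*u*(-2*u*v + v^2 - 1)) du + (4*u^2*v) dv

Using F^*(f dg) = (f ∘ F) d(g ∘ F), substitute each coordinate x_i by F_i(u, v) in f_i, and replace dx_i by d F_i = (∂F_i/∂u) du + (∂F_i/∂v) dv.
  For the x component: f_1(F) = -4*u*v - 2; d F_1 = (2*u) du + (0) dv
  For the y component: f_2(F) = 2*u*v; d F_2 = (2*v) du + (2*u) dv
Combining and collecting du, dv coefficients:
  coeff of du: 4*u*(-2*u*v + v^2 - 1)
  coeff of dv: 4*u^2*v
F^* omega = (4*u*(-2*u*v + v^2 - 1)) du + (4*u^2*v) dv.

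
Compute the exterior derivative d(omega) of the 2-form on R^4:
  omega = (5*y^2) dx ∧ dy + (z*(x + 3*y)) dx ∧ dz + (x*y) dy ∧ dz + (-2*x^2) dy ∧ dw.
d(omega) = (y - 3*z) dx ∧ dy ∧ dz + (-4*x) dx ∧ dy ∧ dw

For a 2-form omega = sum_{i<j} g_{ij} dx_i ∧ dx_j, the exterior derivative is
  d(omega) = sum_{i<j} d(g_{ij}) ∧ dx_i ∧ dx_j = sum_{i<j, k} (∂g_{ij}/∂x_k) dx_k ∧ dx_i ∧ dx_j.
Expand each term, using dx_k ∧ dx_i ∧ dx_j = sgn(permutation) dx_{(a)} ∧ dx_{(b)} ∧ dx_{(c)} with (a < b < c) sorted:
  d(z*(x + 3*y)) includes (∂/∂y)(z*(x + 3*y)) dy = (3*z) dy, which multiplied by dx ∧ dz gives (-3*z) dx ∧ dy ∧ dz
  d(x*y) includes (∂/∂x)(x*y) dx = (y) dx, which multiplied by dy ∧ dz gives (y) dx ∧ dy ∧ dz
  d(-2*x^2) includes (∂/∂x)(-2*x^2) dx = (-4*x) dx, which multiplied by dy ∧ dw gives (-4*x) dx ∧ dy ∧ dw
Collecting like 3-forms: d(omega) = (y - 3*z) dx ∧ dy ∧ dz + (-4*x) dx ∧ dy ∧ dw.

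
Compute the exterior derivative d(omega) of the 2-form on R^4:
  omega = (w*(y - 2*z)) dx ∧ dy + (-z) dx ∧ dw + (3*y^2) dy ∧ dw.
d(omega) = (-2*w) dx ∧ dy ∧ dz + (y - 2*z) dx ∧ dy ∧ dw + (1) dx ∧ dz ∧ dw

For a 2-form omega = sum_{i<j} g_{ij} dx_i ∧ dx_j, the exterior derivative is
  d(omega) = sum_{i<j} d(g_{ij}) ∧ dx_i ∧ dx_j = sum_{i<j, k} (∂g_{ij}/∂x_k) dx_k ∧ dx_i ∧ dx_j.
Expand each term, using dx_k ∧ dx_i ∧ dx_j = sgn(permutation) dx_{(a)} ∧ dx_{(b)} ∧ dx_{(c)} with (a < b < c) sorted:
  d(w*(y - 2*z)) includes (∂/∂z)(w*(y - 2*z)) dz = (-2*w) dz, which multiplied by dx ∧ dy gives (-2*w) dx ∧ dy ∧ dz
  d(w*(y - 2*z)) includes (∂/∂w)(w*(y - 2*z)) dw = (y - 2*z) dw, which multiplied by dx ∧ dy gives (y - 2*z) dx ∧ dy ∧ dw
  d(-z) includes (∂/∂z)(-z) dz = (-1) dz, which multiplied by dx ∧ dw gives (1) dx ∧ dz ∧ dw
Collecting like 3-forms: d(omega) = (-2*w) dx ∧ dy ∧ dz + (y - 2*z) dx ∧ dy ∧ dw + (1) dx ∧ dz ∧ dw.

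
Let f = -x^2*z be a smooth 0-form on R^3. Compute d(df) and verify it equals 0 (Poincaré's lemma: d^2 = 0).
d(df) = 0

Step 1: df = sum_i (∂f/∂x_i) dx_i = (-2*x*z) dx + (0) dy + (-x^2) dz.
Step 2: Apply d again. Using the 1-form formula, the coefficient of dx ∧ dy in d(df) is ∂^2 f/∂x ∂y - ∂^2 f/∂y ∂x = (0) - (0) = 0 (equality of mixed partials for smooth f).
Similarly for dx ∧ dz and dy ∧ dz — all coefficients vanish. So d(df) = 0.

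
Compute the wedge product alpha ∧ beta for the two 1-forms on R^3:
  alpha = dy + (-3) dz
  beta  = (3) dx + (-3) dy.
alpha ∧ beta = (-3) dx ∧ dy + (9) dx ∧ dz + (-9) dy ∧ dz

Distribute the wedge, using dx_i ∧ dx_j = -dx_j ∧ dx_i and dx_i ∧ dx_i = 0. For each pair (i, j) with i < j, the coefficient of dx_i ∧ dx_j in alpha ∧ beta is (alpha_i * beta_j - alpha_j * beta_i). Collecting: alpha ∧ beta = (-3) dx ∧ dy + (9) dx ∧ dz + (-9) dy ∧ dz.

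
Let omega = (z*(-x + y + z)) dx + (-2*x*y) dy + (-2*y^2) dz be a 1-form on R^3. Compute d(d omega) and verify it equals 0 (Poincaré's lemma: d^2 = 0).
d(d omega) = 0

Step 1: d omega = sum_{i<j} (∂f_j/∂x_i - ∂f_i/∂x_j) dx_i ∧ dx_j:
  coeff of dx ∧ dy: -2*y - z
  coeff of dx ∧ dz: x - y - 2*z
  coeff of dy ∧ dz: -4*y
Step 2: Apply d again to each 2-form coefficient. The only possible 3-form in R^3 is dx ∧ dy ∧ dz, with coefficient
  ∂(coeff of dy∧dz)/∂x - ∂(coeff of dx∧dz)/∂y + ∂(coeff of dx∧dy)/∂z
  = ∂/∂x (-4*y) - ∂/∂y (x - y - 2*z) + ∂/∂z (-2*y - z).
Each of these terms simplifies to sums of mixed partials that cancel in pairs. The result is 0 (by equality of mixed partials for smooth functions — Schwarz / Clairaut).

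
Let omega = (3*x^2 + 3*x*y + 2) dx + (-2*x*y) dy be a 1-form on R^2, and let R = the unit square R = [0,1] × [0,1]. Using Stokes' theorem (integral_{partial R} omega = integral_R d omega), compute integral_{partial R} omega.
integral_(partial R) omega = -5/2

Stokes: integral_partial_R omega = integral_R d omega with d omega = (∂Q/∂x - ∂P/∂y) dx ∧ dy.
  ∂Q/∂x = -2*y
  ∂P/∂y = 3*x
  integrand = ∂Q/∂x - ∂P/∂y = -3*x - 2*y.
Integrating over R: integral_0^1 integral_0^1 (-3*x - 2*y) dx dy = -5/2.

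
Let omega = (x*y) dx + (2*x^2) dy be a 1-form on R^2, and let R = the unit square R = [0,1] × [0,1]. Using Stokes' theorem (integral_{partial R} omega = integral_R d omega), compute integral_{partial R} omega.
integral_(partial R) omega = 3/2

Stokes: integral_partial_R omega = integral_R d omega with d omega = (∂Q/∂x - ∂P/∂y) dx ∧ dy.
  ∂Q/∂x = 4*x
  ∂P/∂y = x
  integrand = ∂Q/∂x - ∂P/∂y = 3*x.
Integrating over R: integral_0^1 integral_0^1 (3*x) dx dy = 3/2.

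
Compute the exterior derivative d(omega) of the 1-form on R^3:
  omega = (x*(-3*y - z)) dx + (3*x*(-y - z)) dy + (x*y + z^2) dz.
d(omega) = (3*x - 3*y - 3*z) dx ∧ dy + (x + y) dx ∧ dz + (4*x) dy ∧ dz

For a 1-form omega = sum_i f_i dx_i, the exterior derivative is
  d(omega) = sum_{i < j} (∂f_j/∂x_i - ∂f_i/∂x_j) dx_i ∧ dx_j.
  coefficient of dx ∧ dy: ∂f_2/∂x - ∂f_1/∂y = ∂(3*x*(-y - z))/∂x - ∂(x*(-3*y - z))/∂y = 3*x - 3*y - 3*z
  coefficient of dx ∧ dz: ∂f_3/∂x - ∂f_1/∂z = ∂(x*y + z^2)/∂x - ∂(x*(-3*y - z))/∂z = x + y
  coefficient of dy ∧ dz: ∂f_3/∂y - ∂f_2/∂z = ∂(x*y + z^2)/∂y - ∂(3*x*(-y - z))/∂z = 4*x
Assembling: d(omega) = (3*x - 3*y - 3*z) dx ∧ dy + (x + y) dx ∧ dz + (4*x) dy ∧ dz.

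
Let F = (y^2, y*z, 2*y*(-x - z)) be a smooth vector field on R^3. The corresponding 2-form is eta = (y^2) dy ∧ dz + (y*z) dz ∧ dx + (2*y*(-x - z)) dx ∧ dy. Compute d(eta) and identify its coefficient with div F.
d(eta) = (-2*y + z) dx ∧ dy ∧ dz; div F = -2*y + z

For a 2-form in R^3 of the form above, applying d gives a 3-form with coefficient ∂P/∂x + ∂Q/∂y + ∂R/∂z:
  ∂P/∂x = 0
  ∂Q/∂y = z
  ∂R/∂z = -2*y
Sum = -2*y + z, which is exactly div F.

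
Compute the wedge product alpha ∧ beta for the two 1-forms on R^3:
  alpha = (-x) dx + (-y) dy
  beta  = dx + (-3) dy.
alpha ∧ beta = (3*x + y) dx ∧ dy

Distribute the wedge, using dx_i ∧ dx_j = -dx_j ∧ dx_i and dx_i ∧ dx_i = 0. For each pair (i, j) with i < j, the coefficient of dx_i ∧ dx_j in alpha ∧ beta is (alpha_i * beta_j - alpha_j * beta_i). Collecting: alpha ∧ beta = (3*x + y) dx ∧ dy.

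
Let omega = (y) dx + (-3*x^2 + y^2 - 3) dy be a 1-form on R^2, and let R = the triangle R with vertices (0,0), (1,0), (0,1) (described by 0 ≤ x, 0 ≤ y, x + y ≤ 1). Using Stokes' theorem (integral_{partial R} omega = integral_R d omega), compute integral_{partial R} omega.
integral_(partial R) omega = -3/2

Stokes: integral_partial_R omega = integral_R d omega with d omega = (∂Q/∂x - ∂P/∂y) dx ∧ dy.
  ∂Q/∂x = -6*x
  ∂P/∂y = 1
  integrand = ∂Q/∂x - ∂P/∂y = -6*x - 1.
Integrating over R: integral_0^1 integral_0^{1-x} (-6*x - 1) dy dx = -3/2.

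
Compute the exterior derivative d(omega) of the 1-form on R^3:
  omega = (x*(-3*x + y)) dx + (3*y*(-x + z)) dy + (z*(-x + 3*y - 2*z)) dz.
d(omega) = (-x - 3*y) dx ∧ dy + (-z) dx ∧ dz + (-3*y + 3*z) dy ∧ dz

For a 1-form omega = sum_i f_i dx_i, the exterior derivative is
  d(omega) = sum_{i < j} (∂f_j/∂x_i - ∂f_i/∂x_j) dx_i ∧ dx_j.
  coefficient of dx ∧ dy: ∂f_2/∂x - ∂f_1/∂y = ∂(3*y*(-x + z))/∂x - ∂(x*(-3*x + y))/∂y = -x - 3*y
  coefficient of dx ∧ dz: ∂f_3/∂x - ∂f_1/∂z = ∂(z*(-x + 3*y - 2*z))/∂x - ∂(x*(-3*x + y))/∂z = -z
  coefficient of dy ∧ dz: ∂f_3/∂y - ∂f_2/∂z = ∂(z*(-x + 3*y - 2*z))/∂y - ∂(3*y*(-x + z))/∂z = -3*y + 3*z
Assembling: d(omega) = (-x - 3*y) dx ∧ dy + (-z) dx ∧ dz + (-3*y + 3*z) dy ∧ dz.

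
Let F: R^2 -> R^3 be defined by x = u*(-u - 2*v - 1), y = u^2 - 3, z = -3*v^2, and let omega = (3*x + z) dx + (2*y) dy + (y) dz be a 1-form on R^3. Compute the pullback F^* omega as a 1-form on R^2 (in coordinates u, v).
F^* omega = (10*u^3 + 18*u^2*v + 9*u^2 + 18*u*v^2 + 12*u*v - 9*u + 6*v^3 + 3*v^2) du + (6*u^3 + 6*u^2*v + 6*u^2 + 6*u*v^2 + 18*v) dv

Using F^*(f dg) = (f ∘ F) d(g ∘ F), substitute each coordinate x_i by F_i(u, v) in f_i, and replace dx_i by d F_i = (∂F_i/∂u) du + (∂F_i/∂v) dv.
  For the x component: f_1(F) = -3*u^2 - 6*u*v - 3*u - 3*v^2; d F_1 = (-2*u - 2*v - 1) du + (-2*u) dv
  For the y component: f_2(F) = 2*u^2 - 6; d F_2 = (2*u) du + (0) dv
  For the z component: f_3(F) = u^2 - 3; d F_3 = (0) du + (-6*v) dv
Combining and collecting du, dv coefficients:
  coeff of du: 10*u^3 + 18*u^2*v + 9*u^2 + 18*u*v^2 + 12*u*v - 9*u + 6*v^3 + 3*v^2
  coeff of dv: 6*u^3 + 6*u^2*v + 6*u^2 + 6*u*v^2 + 18*v
F^* omega = (10*u^3 + 18*u^2*v + 9*u^2 + 18*u*v^2 + 12*u*v - 9*u + 6*v^3 + 3*v^2) du + (6*u^3 + 6*u^2*v + 6*u^2 + 6*u*v^2 + 18*v) dv.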